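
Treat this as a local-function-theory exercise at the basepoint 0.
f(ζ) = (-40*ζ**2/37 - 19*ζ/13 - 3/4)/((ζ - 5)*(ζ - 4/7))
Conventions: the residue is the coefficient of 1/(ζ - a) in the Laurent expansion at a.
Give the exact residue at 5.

The residue is -472521/59644.

At the order-1 pole 5 set g(ζ) = (ζ - (5))*f(ζ) = (-40*ζ**2/37 - 19*ζ/13 - 3/4)/(ζ - 4/7).
Simple pole: residue = g(a) at a = 5, which is -472521/59644.


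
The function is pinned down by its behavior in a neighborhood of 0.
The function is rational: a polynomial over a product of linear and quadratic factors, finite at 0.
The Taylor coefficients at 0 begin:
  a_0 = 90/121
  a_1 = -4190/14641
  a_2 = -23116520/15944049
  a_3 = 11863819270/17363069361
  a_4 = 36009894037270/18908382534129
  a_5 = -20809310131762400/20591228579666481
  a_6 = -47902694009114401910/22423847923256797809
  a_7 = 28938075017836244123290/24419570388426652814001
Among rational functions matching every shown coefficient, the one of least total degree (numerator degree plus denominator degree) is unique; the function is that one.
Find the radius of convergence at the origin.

The radius of convergence is 1.

No rational of total degree below 6 reproduces all 8 coefficients; solving the [0/6] Pade equations on them gives f(r) = 5/(2*(r**2 - r/9 + 1)*(r**2 + 5*r/11 + 11/6)**2), whose expansion matches every shown term.
Denominator factor (r**2 + 5*r/11 + 11/6)^2: discriminant -2587/363, complex-conjugate roots (-5/22) + ((1/66)*sqrt(7761))*i and (-5/22) - ((1/66)*sqrt(7761))*i; poles of order 2, moduli (1/6)*sqrt(66) and (1/6)*sqrt(66).
Denominator factor (r**2 - r/9 + 1): discriminant -323/81, complex-conjugate roots (1/18) + ((1/18)*sqrt(323))*i and (1/18) - ((1/18)*sqrt(323))*i; poles of order 1, moduli 1 and 1.
The radius of convergence is the smallest modulus among the singular points: 1.


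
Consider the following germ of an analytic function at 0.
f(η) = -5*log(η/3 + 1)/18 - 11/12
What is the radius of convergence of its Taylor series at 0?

The radius of convergence is 3.

Branch term (-5/18)*log(1 - η/(-3)): its argument vanishes at η = -3, a logarithmic branch point, modulus 3.
The radius of convergence is the smallest modulus among the singular points: 3.


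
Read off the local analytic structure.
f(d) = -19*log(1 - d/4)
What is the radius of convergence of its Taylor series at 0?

Branch term (-19)*log(1 - d/(4)): its argument vanishes at d = 4, a logarithmic branch point, modulus 4.
The radius of convergence is the smallest modulus among the singular points: 4.

The radius of convergence is 4.


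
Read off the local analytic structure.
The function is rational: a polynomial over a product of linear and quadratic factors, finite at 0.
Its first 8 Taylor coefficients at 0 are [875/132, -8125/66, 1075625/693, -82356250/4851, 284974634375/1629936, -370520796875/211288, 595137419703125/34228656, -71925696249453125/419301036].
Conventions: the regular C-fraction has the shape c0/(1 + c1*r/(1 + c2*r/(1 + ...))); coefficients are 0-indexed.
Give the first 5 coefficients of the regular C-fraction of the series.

Taylor coefficients (read off): a_0 = 875/132, a_1 = -8125/66, a_2 = 1075625/693, a_3 = -82356250/4851, a_4 = 284974634375/1629936.
c0 = a_0 = 875/132. Peel one level at a time: if S = 1 + c*r/S' with S'(0) = 1, then c is the r-coefficient of S and S' = c*r/(S - 1).
S_1 = c0/f = 1 + (130/7)*r + (16280/147)*r^2 + ...; c1 = 130/7.
S_2 = c1*r/(S_1 - 1) = 1 + (-1628/273)*r + (1569304/74529)*r^2 + ...; c2 = -1628/273.
S_3 = c2*r/(S_2 - 1) = 1 + (35666/10101)*r + (1722145/481888)*r^2 + ...; c3 = 35666/10101.
S_4 = c3*r/(S_3 - 1) = 1 + (-470145585/464513984)*r + ...; c4 = -470145585/464513984.

The regular C-fraction coefficients are [875/132, 130/7, -1628/273, 35666/10101, -470145585/464513984].


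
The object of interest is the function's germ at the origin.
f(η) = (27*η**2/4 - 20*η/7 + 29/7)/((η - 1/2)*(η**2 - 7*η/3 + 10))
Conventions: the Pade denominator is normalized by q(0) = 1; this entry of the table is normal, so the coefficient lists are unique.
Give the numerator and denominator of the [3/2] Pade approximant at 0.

Taylor coefficients needed (expand at 0): a_0 = -29/35, a_1 = -1343/1050, a_2 = -29429/7875, a_3 = -3679321/472500, a_4 = -220123027/14175000, a_5 = -1884231757/60750000.
Write the denominator as Q(η) = 1 + q1*η + q2*η^2. Requiring Q*f - P = O(η^6) with deg P <= 3 kills the coefficients of η^4..η^5 in Q*f:
  η^4: a_4 + q1*a_3 + q2*a_2 = 0, i.e. -220123027/14175000 + (-3679321/472500)*q1 + (-29429/7875)*q2 = 0.
  η^5: a_5 + q1*a_4 + q2*a_3 = 0, i.e. -1884231757/60750000 + (-220123027/14175000)*q1 + (-3679321/472500)*q2 = 0.
Solving this linear system: q1 = -9952144163/5168016870, q2 = -737849789/5168016870.
The numerator is Q*f truncated at degree 3: P0 = a_0 = -29/35; P1 = a_1 + q1*a_0 = 1908576406/6029353015; P2 = a_2 + q1*a_1 + q2*a_0 = -5574177957/4823482412; P3 = a_3 + q1*a_2 + q2*a_1 = -983678463/2411741206.

The Pade approximant has numerator coefficients [-29/35, 1908576406/6029353015, -5574177957/4823482412, -983678463/2411741206]; denominator coefficients [1, -9952144163/5168016870, -737849789/5168016870].


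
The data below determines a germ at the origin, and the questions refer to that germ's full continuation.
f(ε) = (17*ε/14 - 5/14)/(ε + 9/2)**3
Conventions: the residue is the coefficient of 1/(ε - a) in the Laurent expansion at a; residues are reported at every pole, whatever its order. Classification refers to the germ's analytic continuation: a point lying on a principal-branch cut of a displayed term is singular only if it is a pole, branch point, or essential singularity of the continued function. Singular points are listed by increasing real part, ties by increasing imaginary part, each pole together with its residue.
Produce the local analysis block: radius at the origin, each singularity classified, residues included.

Radius of convergence at 0: 9/2.
At -9/2: a pole of order 3; residue 0.

Denominator factor (ε + 9/2)^3: pole of order 3 at -9/2, modulus 9/2.
The radius of convergence is the smallest modulus among the singular points: 9/2.
At the order-3 pole -9/2 set g(ε) = (ε - (-9/2))^3*f(ε) = 17*ε/14 - 5/14.
Order-3 pole: residue = g''(a)/2; g''(-9/2) = 0, so the residue is 0.


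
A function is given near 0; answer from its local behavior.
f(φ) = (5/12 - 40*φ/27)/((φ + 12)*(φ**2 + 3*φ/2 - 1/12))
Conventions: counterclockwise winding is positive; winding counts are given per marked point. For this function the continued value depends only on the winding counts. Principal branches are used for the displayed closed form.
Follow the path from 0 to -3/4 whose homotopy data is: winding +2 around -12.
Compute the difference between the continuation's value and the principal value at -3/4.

The function is rational, hence single-valued: continuing it around any pole returns the same value, so the difference is 0.

Continued minus principal equals 0.


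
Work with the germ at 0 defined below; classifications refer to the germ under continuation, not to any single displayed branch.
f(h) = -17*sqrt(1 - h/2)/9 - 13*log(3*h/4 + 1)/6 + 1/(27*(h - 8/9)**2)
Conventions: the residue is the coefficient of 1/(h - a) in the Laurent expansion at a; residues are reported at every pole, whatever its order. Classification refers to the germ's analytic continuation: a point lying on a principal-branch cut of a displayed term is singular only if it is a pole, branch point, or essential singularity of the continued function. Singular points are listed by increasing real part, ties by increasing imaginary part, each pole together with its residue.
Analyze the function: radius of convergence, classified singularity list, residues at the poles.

Radius of convergence at 0: 8/9.
At -4/3: a logarithmic branch point.
At 8/9: a pole of order 2; residue 0.
At 2: an algebraic (square-root) branch point.

Denominator factor (h - 8/9)^2: pole of order 2 at 8/9, modulus 8/9.
Branch term (-17/9)*sqrt(1 - h/(2)): its argument vanishes at h = 2, a square-root branch point, modulus 2.
Branch term (-13/6)*log(1 - h/(-4/3)): its argument vanishes at h = -4/3, a logarithmic branch point, modulus 4/3.
The radius of convergence is the smallest modulus among the singular points: 8/9.
The branch terms are analytic at 8/9 and contribute nothing to the residue; only the rational part matters.
At the order-2 pole 8/9 set g(h) = (h - (8/9))^2*(rational part) = 1/27.
Order-2 pole: residue = g'(a); g'(8/9) = 0, so the residue is 0.
List the singular points by increasing real part (a conjugate pair: the negative imaginary part first).


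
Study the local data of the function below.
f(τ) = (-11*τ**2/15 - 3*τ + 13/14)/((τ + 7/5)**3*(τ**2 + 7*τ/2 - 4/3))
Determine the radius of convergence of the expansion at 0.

The radius of convergence is -7/4 + (1/12)*sqrt(633).

Denominator factor (τ**2 + 7*τ/2 - 4/3): discriminant 211/12, real irrational roots -7/4 + (1/12)*sqrt(633) and -7/4 - (1/12)*sqrt(633); poles of order 1, moduli -7/4 + (1/12)*sqrt(633) and 7/4 + (1/12)*sqrt(633).
Denominator factor (τ + 7/5)^3: pole of order 3 at -7/5, modulus 7/5.
The radius of convergence is the smallest modulus among the singular points: -7/4 + (1/12)*sqrt(633).


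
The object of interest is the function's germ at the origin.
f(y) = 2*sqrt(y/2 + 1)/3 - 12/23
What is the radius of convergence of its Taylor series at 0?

The radius of convergence is 2.

Branch term (2/3)*sqrt(1 - y/(-2)): its argument vanishes at y = -2, a square-root branch point, modulus 2.
The radius of convergence is the smallest modulus among the singular points: 2.


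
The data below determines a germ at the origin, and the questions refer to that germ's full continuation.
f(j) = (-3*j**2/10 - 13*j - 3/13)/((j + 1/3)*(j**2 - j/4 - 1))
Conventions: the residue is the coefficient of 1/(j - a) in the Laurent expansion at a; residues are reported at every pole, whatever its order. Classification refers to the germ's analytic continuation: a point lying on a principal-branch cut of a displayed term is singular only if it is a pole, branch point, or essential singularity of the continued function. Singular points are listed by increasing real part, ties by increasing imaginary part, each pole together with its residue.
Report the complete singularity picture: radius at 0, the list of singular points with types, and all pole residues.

Radius of convergence at 0: 1/3.
At 1/8 - (1/8)*sqrt(65): a pole of order 1; residue 17913/7540 + (460023/490100)*sqrt(65).
At -1/3: a pole of order 1; residue -9522/1885.
At 1/8 + (1/8)*sqrt(65): a pole of order 1; residue 17913/7540 - (460023/490100)*sqrt(65).

Denominator factor (j + 1/3): pole of order 1 at -1/3, modulus 1/3.
Denominator factor (j**2 - j/4 - 1): discriminant 65/16, real irrational roots 1/8 + (1/8)*sqrt(65) and 1/8 - (1/8)*sqrt(65); poles of order 1, moduli 1/8 + (1/8)*sqrt(65) and -1/8 + (1/8)*sqrt(65).
The radius of convergence is the smallest modulus among the singular points: 1/3.
The factor j**2 - j/4 - 1 splits as (j - a)(j - a') with a = 1/8 - (1/8)*sqrt(65), a' = 1/8 + (1/8)*sqrt(65). At the order-1 pole a set g(j) = (j - a)*f(j) = [(-3*j**2/10 - 13*j - 3/13)/(j + 1/3)] / (j - a').
Simple pole: residue = g(a) at a = 1/8 - (1/8)*sqrt(65), which is 17913/7540 + (460023/490100)*sqrt(65).
At the order-1 pole -1/3 set g(j) = (j - (-1/3))*f(j) = (-3*j**2/10 - 13*j - 3/13)/(j**2 - j/4 - 1).
Simple pole: residue = g(a) at a = -1/3, which is -9522/1885.
The factor j**2 - j/4 - 1 splits as (j - a)(j - a') with a = 1/8 + (1/8)*sqrt(65), a' = 1/8 - (1/8)*sqrt(65). At the order-1 pole a set g(j) = (j - a)*f(j) = [(-3*j**2/10 - 13*j - 3/13)/(j + 1/3)] / (j - a').
Simple pole: residue = g(a) at a = 1/8 + (1/8)*sqrt(65), which is 17913/7540 - (460023/490100)*sqrt(65).
List the singular points by increasing real part (a conjugate pair: the negative imaginary part first).


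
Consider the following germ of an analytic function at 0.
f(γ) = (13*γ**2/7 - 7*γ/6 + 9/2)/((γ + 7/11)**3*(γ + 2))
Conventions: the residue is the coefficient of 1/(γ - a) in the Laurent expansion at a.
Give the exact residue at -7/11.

At the order-3 pole -7/11 set g(γ) = (γ - (-7/11))^3*f(γ) = (13*γ**2/7 - 7*γ/6 + 9/2)/(γ + 2).
Order-3 pole: residue = g''(a)/2; g''(-7/11) = 797269/70875, so the residue is 797269/141750.

The residue is 797269/141750.


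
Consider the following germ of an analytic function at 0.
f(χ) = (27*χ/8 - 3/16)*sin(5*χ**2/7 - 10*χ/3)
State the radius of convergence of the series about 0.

The factor sin(5*χ**2/7 - 10*χ/3) is entire and contributes no finite singular point.
The polynomial part has no poles.
No finite singular points: the Taylor series at 0 converges everywhere.

The radius of convergence is infinite.


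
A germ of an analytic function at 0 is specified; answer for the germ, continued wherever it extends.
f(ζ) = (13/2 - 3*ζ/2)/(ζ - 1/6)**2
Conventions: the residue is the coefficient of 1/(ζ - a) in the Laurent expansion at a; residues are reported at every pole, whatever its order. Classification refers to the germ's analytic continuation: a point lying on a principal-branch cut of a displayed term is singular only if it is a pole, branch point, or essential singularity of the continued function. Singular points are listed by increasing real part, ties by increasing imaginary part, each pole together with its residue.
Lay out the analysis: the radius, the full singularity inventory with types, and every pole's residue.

Denominator factor (ζ - 1/6)^2: pole of order 2 at 1/6, modulus 1/6.
The radius of convergence is the smallest modulus among the singular points: 1/6.
At the order-2 pole 1/6 set g(ζ) = (ζ - (1/6))^2*f(ζ) = 13/2 - 3*ζ/2.
Order-2 pole: residue = g'(a); g'(1/6) = -3/2, so the residue is -3/2.

Radius of convergence at 0: 1/6.
At 1/6: a pole of order 2; residue -3/2.


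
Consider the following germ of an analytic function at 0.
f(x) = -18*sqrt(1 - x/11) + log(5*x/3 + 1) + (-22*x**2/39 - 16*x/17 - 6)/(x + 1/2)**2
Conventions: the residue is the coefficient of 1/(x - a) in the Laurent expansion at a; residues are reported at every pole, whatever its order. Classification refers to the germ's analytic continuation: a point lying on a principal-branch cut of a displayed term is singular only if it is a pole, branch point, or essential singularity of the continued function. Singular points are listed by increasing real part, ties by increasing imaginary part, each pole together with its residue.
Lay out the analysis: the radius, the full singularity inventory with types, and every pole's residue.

Denominator factor (x + 1/2)^2: pole of order 2 at -1/2, modulus 1/2.
Branch term (-18)*sqrt(1 - x/(11)): its argument vanishes at x = 11, a square-root branch point, modulus 11.
Branch term (1)*log(1 - x/(-3/5)): its argument vanishes at x = -3/5, a logarithmic branch point, modulus 3/5.
The radius of convergence is the smallest modulus among the singular points: 1/2.
The branch terms are analytic at -1/2 and contribute nothing to the residue; only the rational part matters.
At the order-2 pole -1/2 set g(x) = (x - (-1/2))^2*(rational part) = -22*x**2/39 - 16*x/17 - 6.
Order-2 pole: residue = g'(a); g'(-1/2) = -250/663, so the residue is -250/663.
List the singular points by increasing real part (a conjugate pair: the negative imaginary part first).

Radius of convergence at 0: 1/2.
At -3/5: a logarithmic branch point.
At -1/2: a pole of order 2; residue -250/663.
At 11: an algebraic (square-root) branch point.


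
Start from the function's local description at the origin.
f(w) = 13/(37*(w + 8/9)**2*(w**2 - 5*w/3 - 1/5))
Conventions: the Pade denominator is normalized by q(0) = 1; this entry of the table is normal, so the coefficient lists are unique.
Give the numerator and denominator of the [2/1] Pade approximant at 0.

The Pade approximant has numerator coefficients [-5265/2368, 1936261665/529172224, -45205337385/8466755584]; denominator coefficients [1, 2995913/335202].

Taylor coefficients needed (expand at 0): a_0 = -5265/2368, a_1 = 222885/9472, a_2 = -32682195/151552, a_3 = 584203035/303104.
Write the denominator as Q(w) = 1 + q1*w. Requiring Q*f - P = O(w^4) with deg P <= 2 kills the coefficients of w^3..w^3 in Q*f:
  w^3: a_3 + q1*a_2 = 0, i.e. 584203035/303104 + (-32682195/151552)*q1 = 0.
Solving this linear system: q1 = 2995913/335202.
The numerator is Q*f truncated at degree 2: P0 = a_0 = -5265/2368; P1 = a_1 + q1*a_0 = 1936261665/529172224; P2 = a_2 + q1*a_1 = -45205337385/8466755584.


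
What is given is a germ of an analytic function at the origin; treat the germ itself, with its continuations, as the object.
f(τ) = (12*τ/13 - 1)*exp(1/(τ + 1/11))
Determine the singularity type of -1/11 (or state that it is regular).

The point is an essential singularity.

The exponent 1/(τ - (-1/11)) has a pole at -1/11, so exp(1/(τ - (-1/11))) takes every nonzero value near it: an essential singularity (not a pole of any order).


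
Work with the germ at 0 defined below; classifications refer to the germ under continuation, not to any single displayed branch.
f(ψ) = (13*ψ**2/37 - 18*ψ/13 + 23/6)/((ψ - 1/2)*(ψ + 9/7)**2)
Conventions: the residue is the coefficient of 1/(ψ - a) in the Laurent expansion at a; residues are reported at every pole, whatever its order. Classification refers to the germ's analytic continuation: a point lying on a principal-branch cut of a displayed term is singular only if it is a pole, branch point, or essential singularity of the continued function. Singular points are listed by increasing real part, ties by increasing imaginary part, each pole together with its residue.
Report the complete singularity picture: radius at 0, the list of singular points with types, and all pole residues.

Denominator factor (ψ + 9/7)^2: pole of order 2 at -9/7, modulus 9/7.
Denominator factor (ψ - 1/2): pole of order 1 at 1/2, modulus 1/2.
The radius of convergence is the smallest modulus among the singular points: 1/2.
At the order-2 pole -9/7 set g(ψ) = (ψ - (-9/7))^2*f(ψ) = (13*ψ**2/37 - 18*ψ/13 + 23/6)/(ψ - 1/2).
Order-2 pole: residue = g'(a); g'(-9/7) = -596338/901875, so the residue is -596338/901875.
At the order-1 pole 1/2 set g(ψ) = (ψ - (1/2))*f(ψ) = (13*ψ**2/37 - 18*ψ/13 + 23/6)/(ψ + 9/7)**2.
Simple pole: residue = g(a) at a = 1/2, which is 913213/901875.
List the singular points by increasing real part (a conjugate pair: the negative imaginary part first).

Radius of convergence at 0: 1/2.
At -9/7: a pole of order 2; residue -596338/901875.
At 1/2: a pole of order 1; residue 913213/901875.


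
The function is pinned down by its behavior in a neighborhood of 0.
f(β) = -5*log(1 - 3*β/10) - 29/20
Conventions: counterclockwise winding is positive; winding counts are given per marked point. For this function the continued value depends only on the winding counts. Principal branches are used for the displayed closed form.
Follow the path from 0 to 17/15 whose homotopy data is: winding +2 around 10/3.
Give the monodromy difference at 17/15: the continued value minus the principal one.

The rational part is single-valued and drops out of the difference; each branch term changes only by its own monodromy.
(-5)*log(1 - β/(10/3)): each positive loop around 10/3 adds 2*pi*i to the log, so winding +2 contributes (-5)*(2)*2*pi*i = -(20)*pi*i.
Summing the contributions at β = 17/15 gives -(20)*pi*i.

Continued minus principal equals -(20)*pi*i.


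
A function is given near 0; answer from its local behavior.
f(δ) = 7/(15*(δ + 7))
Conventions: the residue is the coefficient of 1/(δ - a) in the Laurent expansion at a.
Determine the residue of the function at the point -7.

The residue is 7/15.

At the order-1 pole -7 set g(δ) = (δ - (-7))*f(δ) = 7/15.
Simple pole: residue = g(a) at a = -7, which is 7/15.


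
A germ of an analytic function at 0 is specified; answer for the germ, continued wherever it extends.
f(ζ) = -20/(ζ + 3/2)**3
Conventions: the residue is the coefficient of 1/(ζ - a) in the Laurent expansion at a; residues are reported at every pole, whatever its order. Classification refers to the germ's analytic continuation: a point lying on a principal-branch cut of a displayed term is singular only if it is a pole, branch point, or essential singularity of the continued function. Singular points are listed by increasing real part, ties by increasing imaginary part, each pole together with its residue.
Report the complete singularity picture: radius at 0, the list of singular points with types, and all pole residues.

Denominator factor (ζ + 3/2)^3: pole of order 3 at -3/2, modulus 3/2.
The radius of convergence is the smallest modulus among the singular points: 3/2.
At the order-3 pole -3/2 set g(ζ) = (ζ - (-3/2))^3*f(ζ) = -20.
Order-3 pole: residue = g''(a)/2; g''(-3/2) = 0, so the residue is 0.

Radius of convergence at 0: 3/2.
At -3/2: a pole of order 3; residue 0.


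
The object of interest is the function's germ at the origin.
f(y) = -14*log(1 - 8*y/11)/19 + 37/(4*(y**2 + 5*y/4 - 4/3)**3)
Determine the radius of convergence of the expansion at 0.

Denominator factor (y**2 + 5*y/4 - 4/3)^3: discriminant 331/48, real irrational roots -5/8 + (1/24)*sqrt(993) and -5/8 - (1/24)*sqrt(993); poles of order 3, moduli -5/8 + (1/24)*sqrt(993) and 5/8 + (1/24)*sqrt(993).
Branch term (-14/19)*log(1 - y/(11/8)): its argument vanishes at y = 11/8, a logarithmic branch point, modulus 11/8.
The radius of convergence is the smallest modulus among the singular points: -5/8 + (1/24)*sqrt(993).

The radius of convergence is -5/8 + (1/24)*sqrt(993).


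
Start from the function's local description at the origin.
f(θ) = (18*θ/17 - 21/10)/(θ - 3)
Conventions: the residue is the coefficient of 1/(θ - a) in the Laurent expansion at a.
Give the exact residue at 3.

At the order-1 pole 3 set g(θ) = (θ - (3))*f(θ) = 18*θ/17 - 21/10.
Simple pole: residue = g(a) at a = 3, which is 183/170.

The residue is 183/170.


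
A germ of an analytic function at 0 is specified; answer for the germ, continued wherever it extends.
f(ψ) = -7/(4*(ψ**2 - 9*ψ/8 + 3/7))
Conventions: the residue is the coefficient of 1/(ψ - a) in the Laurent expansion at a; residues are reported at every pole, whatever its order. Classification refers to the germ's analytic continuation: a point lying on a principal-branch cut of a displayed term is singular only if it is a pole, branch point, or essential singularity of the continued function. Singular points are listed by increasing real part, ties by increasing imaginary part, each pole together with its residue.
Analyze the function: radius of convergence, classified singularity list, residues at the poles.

Radius of convergence at 0: (1/7)*sqrt(21).
At (9/16) - ((1/112)*sqrt(1407))*i: a pole of order 1; residue -((14/201)*sqrt(1407))*i.
At (9/16) + ((1/112)*sqrt(1407))*i: a pole of order 1; residue ((14/201)*sqrt(1407))*i.

Denominator factor (ψ**2 - 9*ψ/8 + 3/7): discriminant -201/448, complex-conjugate roots (9/16) + ((1/112)*sqrt(1407))*i and (9/16) - ((1/112)*sqrt(1407))*i; poles of order 1, moduli (1/7)*sqrt(21) and (1/7)*sqrt(21).
The radius of convergence is the smallest modulus among the singular points: (1/7)*sqrt(21).
The factor ψ**2 - 9*ψ/8 + 3/7 splits as (ψ - a)(ψ - a') with a = (9/16) - ((1/112)*sqrt(1407))*i, a' = (9/16) + ((1/112)*sqrt(1407))*i. At the order-1 pole a set g(ψ) = (ψ - a)*f(ψ) = [-7/4] / (ψ - a').
Simple pole: residue = g(a) at a = (9/16) - ((1/112)*sqrt(1407))*i, which is -((14/201)*sqrt(1407))*i.
The factor ψ**2 - 9*ψ/8 + 3/7 splits as (ψ - a)(ψ - a') with a = (9/16) + ((1/112)*sqrt(1407))*i, a' = (9/16) - ((1/112)*sqrt(1407))*i. At the order-1 pole a set g(ψ) = (ψ - a)*f(ψ) = [-7/4] / (ψ - a').
Simple pole: residue = g(a) at a = (9/16) + ((1/112)*sqrt(1407))*i, which is ((14/201)*sqrt(1407))*i.
List the singular points by increasing real part (a conjugate pair: the negative imaginary part first).


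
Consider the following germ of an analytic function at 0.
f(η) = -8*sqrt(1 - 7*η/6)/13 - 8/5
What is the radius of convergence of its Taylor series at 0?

The radius of convergence is 6/7.

Branch term (-8/13)*sqrt(1 - η/(6/7)): its argument vanishes at η = 6/7, a square-root branch point, modulus 6/7.
The radius of convergence is the smallest modulus among the singular points: 6/7.


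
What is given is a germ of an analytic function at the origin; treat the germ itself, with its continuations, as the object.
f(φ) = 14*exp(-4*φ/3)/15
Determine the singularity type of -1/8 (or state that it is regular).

The point is a regular point.

There is no denominator, hence no pole anywhere.
The factor exp(-4*φ/3) is entire.
So the germ continues analytically to -1/8.


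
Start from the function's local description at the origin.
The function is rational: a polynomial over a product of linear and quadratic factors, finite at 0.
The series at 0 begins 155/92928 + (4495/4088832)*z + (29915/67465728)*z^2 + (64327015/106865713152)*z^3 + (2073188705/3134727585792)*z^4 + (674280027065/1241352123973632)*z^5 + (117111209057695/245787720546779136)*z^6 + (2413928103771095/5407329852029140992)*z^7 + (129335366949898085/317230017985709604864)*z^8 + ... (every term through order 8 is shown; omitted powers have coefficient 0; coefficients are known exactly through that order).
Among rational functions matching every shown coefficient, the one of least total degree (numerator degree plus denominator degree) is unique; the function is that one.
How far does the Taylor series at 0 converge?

The radius of convergence is 11/10.

No rational of total degree below 7 reproduces all 9 coefficients; solving the [0/7] Pade equations on them gives f(z) = -31/(33*(z - 11/10)*(z**2 + 2*z/3 + 8)**3), whose expansion matches every shown term.
Denominator factor (z - 11/10): pole of order 1 at 11/10, modulus 11/10.
Denominator factor (z**2 + 2*z/3 + 8)^3: discriminant -284/9, complex-conjugate roots (-1/3) + ((1/3)*sqrt(71))*i and (-1/3) - ((1/3)*sqrt(71))*i; poles of order 3, moduli (2)*sqrt(2) and (2)*sqrt(2).
The radius of convergence is the smallest modulus among the singular points: 11/10.


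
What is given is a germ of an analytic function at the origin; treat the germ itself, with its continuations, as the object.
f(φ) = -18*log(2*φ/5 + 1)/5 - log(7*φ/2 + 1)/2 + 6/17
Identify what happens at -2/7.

The point is a logarithmic branch point.

The term (-1/2)*log(1 - φ/(-2/7)) has argument 1 - -2/7/(-2/7) = 0 at -2/7: a logarithmic (infinitely-sheeted) branch point; the remaining terms are analytic or single-valued there.


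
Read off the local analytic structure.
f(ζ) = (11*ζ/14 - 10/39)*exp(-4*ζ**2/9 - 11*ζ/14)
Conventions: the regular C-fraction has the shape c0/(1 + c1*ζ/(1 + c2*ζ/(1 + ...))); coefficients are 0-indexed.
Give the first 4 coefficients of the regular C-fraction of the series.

Taylor coefficients (expand at 0): a_0 = -10/39, a_1 = 77/78, a_2 = -10019/17199, a_3 = -338041/1926288.
c0 = a_0 = -10/39. Peel one level at a time: if S = 1 + c*ζ/S' with S'(0) = 1, then c is the ζ-coefficient of S and S' = c*ζ/(S - 1).
S_1 = c0/f = 1 + (77/20)*ζ + (2213929/176400)*ζ^2 + ...; c1 = 77/20.
S_2 = c1*ζ/(S_1 - 1) = 1 + (-2213929/679140)*ζ + (4852008443/9224622792)*ζ^2 + ...; c2 = -2213929/679140.
S_3 = c2*ζ/(S_2 - 1) = 1 + (24260042215/150356774106)*ζ + ...; c3 = 24260042215/150356774106.

The regular C-fraction coefficients are [-10/39, 77/20, -2213929/679140, 24260042215/150356774106].


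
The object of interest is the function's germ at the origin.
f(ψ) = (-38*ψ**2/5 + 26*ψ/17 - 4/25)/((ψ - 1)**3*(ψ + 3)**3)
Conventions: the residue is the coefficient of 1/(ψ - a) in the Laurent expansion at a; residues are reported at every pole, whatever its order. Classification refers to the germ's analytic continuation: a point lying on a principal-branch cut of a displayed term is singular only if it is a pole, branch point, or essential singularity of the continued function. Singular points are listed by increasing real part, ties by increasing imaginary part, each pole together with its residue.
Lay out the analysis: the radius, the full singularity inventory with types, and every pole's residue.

Radius of convergence at 0: 1.
At -3: a pole of order 3; residue -269/54400.
At 1: a pole of order 3; residue 269/54400.

Denominator factor (ψ - 1)^3: pole of order 3 at 1, modulus 1.
Denominator factor (ψ + 3)^3: pole of order 3 at -3, modulus 3.
The radius of convergence is the smallest modulus among the singular points: 1.
At the order-3 pole -3 set g(ψ) = (ψ - (-3))^3*f(ψ) = (-38*ψ**2/5 + 26*ψ/17 - 4/25)/(ψ - 1)**3.
Order-3 pole: residue = g''(a)/2; g''(-3) = -269/27200, so the residue is -269/54400.
At the order-3 pole 1 set g(ψ) = (ψ - (1))^3*f(ψ) = (-38*ψ**2/5 + 26*ψ/17 - 4/25)/(ψ + 3)**3.
Order-3 pole: residue = g''(a)/2; g''(1) = 269/27200, so the residue is 269/54400.
List the singular points by increasing real part (a conjugate pair: the negative imaginary part first).


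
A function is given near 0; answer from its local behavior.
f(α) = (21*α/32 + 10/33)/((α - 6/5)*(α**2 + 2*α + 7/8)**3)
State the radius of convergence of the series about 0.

Denominator factor (α**2 + 2*α + 7/8)^3: discriminant 1/2, real irrational roots -1 + (1/4)*sqrt(2) and -1 - (1/4)*sqrt(2); poles of order 3, moduli 1 - (1/4)*sqrt(2) and 1 + (1/4)*sqrt(2).
Denominator factor (α - 6/5): pole of order 1 at 6/5, modulus 6/5.
The radius of convergence is the smallest modulus among the singular points: 1 - (1/4)*sqrt(2).

The radius of convergence is 1 - (1/4)*sqrt(2).


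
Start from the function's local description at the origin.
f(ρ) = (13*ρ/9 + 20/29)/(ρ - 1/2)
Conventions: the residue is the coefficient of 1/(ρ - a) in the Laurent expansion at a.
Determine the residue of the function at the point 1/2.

The residue is 737/522.

At the order-1 pole 1/2 set g(ρ) = (ρ - (1/2))*f(ρ) = 13*ρ/9 + 20/29.
Simple pole: residue = g(a) at a = 1/2, which is 737/522.


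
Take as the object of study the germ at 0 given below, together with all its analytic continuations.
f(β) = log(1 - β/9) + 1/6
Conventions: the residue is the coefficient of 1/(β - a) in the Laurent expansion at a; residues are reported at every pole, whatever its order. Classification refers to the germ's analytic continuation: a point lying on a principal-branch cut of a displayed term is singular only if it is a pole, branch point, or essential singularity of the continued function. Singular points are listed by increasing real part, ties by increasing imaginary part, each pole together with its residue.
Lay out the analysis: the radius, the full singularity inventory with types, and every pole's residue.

Branch term (1)*log(1 - β/(9)): its argument vanishes at β = 9, a logarithmic branch point, modulus 9.
The radius of convergence is the smallest modulus among the singular points: 9.

Radius of convergence at 0: 9.
At 9: a logarithmic branch point.


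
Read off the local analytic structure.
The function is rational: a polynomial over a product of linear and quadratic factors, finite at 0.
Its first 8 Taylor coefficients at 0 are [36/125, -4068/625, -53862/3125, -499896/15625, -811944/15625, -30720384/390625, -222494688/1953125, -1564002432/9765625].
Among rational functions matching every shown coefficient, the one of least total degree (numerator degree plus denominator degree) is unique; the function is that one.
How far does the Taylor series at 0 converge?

The radius of convergence is 5/6.

No rational of total degree below 4 reproduces all 8 coefficients; solving the [2/2] Pade equations on them gives f(δ) = (-5*δ**2/6 - 5*δ + 1/5)/(δ - 5/6)**2, whose expansion matches every shown term.
Denominator factor (δ - 5/6)^2: pole of order 2 at 5/6, modulus 5/6.
The radius of convergence is the smallest modulus among the singular points: 5/6.


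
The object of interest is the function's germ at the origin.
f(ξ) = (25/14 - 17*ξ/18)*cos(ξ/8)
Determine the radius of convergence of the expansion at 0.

The radius of convergence is infinite.

The factor cos(ξ/8) is entire and contributes no finite singular point.
The polynomial part has no poles.
No finite singular points: the Taylor series at 0 converges everywhere.


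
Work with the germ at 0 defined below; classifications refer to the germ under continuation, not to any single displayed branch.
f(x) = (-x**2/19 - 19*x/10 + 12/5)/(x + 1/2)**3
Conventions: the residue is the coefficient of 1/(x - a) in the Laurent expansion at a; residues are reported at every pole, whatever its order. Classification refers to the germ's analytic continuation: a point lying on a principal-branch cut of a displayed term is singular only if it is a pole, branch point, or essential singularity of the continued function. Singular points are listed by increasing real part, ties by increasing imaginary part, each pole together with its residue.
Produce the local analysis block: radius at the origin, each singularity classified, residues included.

Radius of convergence at 0: 1/2.
At -1/2: a pole of order 3; residue -1/19.

Denominator factor (x + 1/2)^3: pole of order 3 at -1/2, modulus 1/2.
The radius of convergence is the smallest modulus among the singular points: 1/2.
At the order-3 pole -1/2 set g(x) = (x - (-1/2))^3*f(x) = -x**2/19 - 19*x/10 + 12/5.
Order-3 pole: residue = g''(a)/2; g''(-1/2) = -2/19, so the residue is -1/19.


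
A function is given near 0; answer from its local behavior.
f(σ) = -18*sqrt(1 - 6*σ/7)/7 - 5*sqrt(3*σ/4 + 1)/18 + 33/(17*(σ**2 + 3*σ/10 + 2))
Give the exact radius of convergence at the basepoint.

The radius of convergence is 7/6.

Denominator factor (σ**2 + 3*σ/10 + 2): discriminant -791/100, complex-conjugate roots (-3/20) + ((1/20)*sqrt(791))*i and (-3/20) - ((1/20)*sqrt(791))*i; poles of order 1, moduli sqrt(2) and sqrt(2).
Branch term (-18/7)*sqrt(1 - σ/(7/6)): its argument vanishes at σ = 7/6, a square-root branch point, modulus 7/6.
Branch term (-5/18)*sqrt(1 - σ/(-4/3)): its argument vanishes at σ = -4/3, a square-root branch point, modulus 4/3.
The radius of convergence is the smallest modulus among the singular points: 7/6.


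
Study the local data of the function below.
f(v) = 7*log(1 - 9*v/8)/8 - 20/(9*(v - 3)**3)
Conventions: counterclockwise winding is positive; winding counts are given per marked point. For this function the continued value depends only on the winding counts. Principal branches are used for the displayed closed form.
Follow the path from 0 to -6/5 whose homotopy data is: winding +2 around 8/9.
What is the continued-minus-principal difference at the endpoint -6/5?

The rational part is single-valued and drops out of the difference; each branch term changes only by its own monodromy.
(7/8)*log(1 - v/(8/9)): each positive loop around 8/9 adds 2*pi*i to the log, so winding +2 contributes (7/8)*(2)*2*pi*i = (7/2)*pi*i.
Summing the contributions at v = -6/5 gives (7/2)*pi*i.

Continued minus principal equals (7/2)*pi*i.


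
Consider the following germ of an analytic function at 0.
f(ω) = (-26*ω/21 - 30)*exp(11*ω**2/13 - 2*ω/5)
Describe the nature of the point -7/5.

There is no denominator, hence no pole anywhere.
The factor exp(11*ω**2/13 - 2*ω/5) is entire.
So the germ continues analytically to -7/5.

The point is a regular point.


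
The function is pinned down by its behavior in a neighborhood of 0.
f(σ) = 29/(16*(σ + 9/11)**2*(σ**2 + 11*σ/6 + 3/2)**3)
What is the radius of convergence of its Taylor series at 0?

Denominator factor (σ**2 + 11*σ/6 + 3/2)^3: discriminant -95/36, complex-conjugate roots (-11/12) + ((1/12)*sqrt(95))*i and (-11/12) - ((1/12)*sqrt(95))*i; poles of order 3, moduli (1/2)*sqrt(6) and (1/2)*sqrt(6).
Denominator factor (σ + 9/11)^2: pole of order 2 at -9/11, modulus 9/11.
The radius of convergence is the smallest modulus among the singular points: 9/11.

The radius of convergence is 9/11.


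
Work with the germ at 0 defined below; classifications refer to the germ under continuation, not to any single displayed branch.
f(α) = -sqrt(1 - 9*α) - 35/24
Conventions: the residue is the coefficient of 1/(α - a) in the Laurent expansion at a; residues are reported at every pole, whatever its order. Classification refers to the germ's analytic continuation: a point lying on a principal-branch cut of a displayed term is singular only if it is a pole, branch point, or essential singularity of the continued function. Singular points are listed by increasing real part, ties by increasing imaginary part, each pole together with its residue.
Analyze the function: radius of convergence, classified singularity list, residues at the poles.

Radius of convergence at 0: 1/9.
At 1/9: an algebraic (square-root) branch point.

Branch term (-1)*sqrt(1 - α/(1/9)): its argument vanishes at α = 1/9, a square-root branch point, modulus 1/9.
The radius of convergence is the smallest modulus among the singular points: 1/9.


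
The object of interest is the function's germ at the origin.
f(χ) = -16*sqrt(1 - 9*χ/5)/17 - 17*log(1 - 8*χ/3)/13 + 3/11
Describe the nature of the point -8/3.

The point is a regular point.

There is no denominator, hence no pole anywhere.
Branch term sqrt(1 - χ/(5/9)): argument at -8/3 is 29/5, nonzero, so -8/3 is not its branch point (a point on a principal cut is still regular for the continued germ).
Branch term log(1 - χ/(3/8)): argument at -8/3 is 73/9, nonzero, so -8/3 is not its branch point (a point on a principal cut is still regular for the continued germ).
So the germ continues analytically to -8/3.


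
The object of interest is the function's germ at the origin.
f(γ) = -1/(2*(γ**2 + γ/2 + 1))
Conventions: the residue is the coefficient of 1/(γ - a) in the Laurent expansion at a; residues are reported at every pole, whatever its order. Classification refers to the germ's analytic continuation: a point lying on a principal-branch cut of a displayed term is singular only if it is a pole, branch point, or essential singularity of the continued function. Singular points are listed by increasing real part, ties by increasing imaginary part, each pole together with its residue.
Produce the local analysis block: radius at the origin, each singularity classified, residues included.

Radius of convergence at 0: 1.
At (-1/4) - ((1/4)*sqrt(15))*i: a pole of order 1; residue -((1/15)*sqrt(15))*i.
At (-1/4) + ((1/4)*sqrt(15))*i: a pole of order 1; residue ((1/15)*sqrt(15))*i.

Denominator factor (γ**2 + γ/2 + 1): discriminant -15/4, complex-conjugate roots (-1/4) + ((1/4)*sqrt(15))*i and (-1/4) - ((1/4)*sqrt(15))*i; poles of order 1, moduli 1 and 1.
The radius of convergence is the smallest modulus among the singular points: 1.
The factor γ**2 + γ/2 + 1 splits as (γ - a)(γ - a') with a = (-1/4) - ((1/4)*sqrt(15))*i, a' = (-1/4) + ((1/4)*sqrt(15))*i. At the order-1 pole a set g(γ) = (γ - a)*f(γ) = [-1/2] / (γ - a').
Simple pole: residue = g(a) at a = (-1/4) - ((1/4)*sqrt(15))*i, which is -((1/15)*sqrt(15))*i.
The factor γ**2 + γ/2 + 1 splits as (γ - a)(γ - a') with a = (-1/4) + ((1/4)*sqrt(15))*i, a' = (-1/4) - ((1/4)*sqrt(15))*i. At the order-1 pole a set g(γ) = (γ - a)*f(γ) = [-1/2] / (γ - a').
Simple pole: residue = g(a) at a = (-1/4) + ((1/4)*sqrt(15))*i, which is ((1/15)*sqrt(15))*i.
List the singular points by increasing real part (a conjugate pair: the negative imaginary part first).


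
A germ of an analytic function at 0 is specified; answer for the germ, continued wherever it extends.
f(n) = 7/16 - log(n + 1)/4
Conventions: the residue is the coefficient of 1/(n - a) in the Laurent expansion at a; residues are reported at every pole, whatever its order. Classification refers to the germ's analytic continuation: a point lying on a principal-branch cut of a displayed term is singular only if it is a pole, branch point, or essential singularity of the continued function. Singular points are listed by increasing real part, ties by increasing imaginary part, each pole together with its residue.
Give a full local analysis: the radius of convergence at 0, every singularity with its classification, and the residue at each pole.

Branch term (-1/4)*log(1 - n/(-1)): its argument vanishes at n = -1, a logarithmic branch point, modulus 1.
The radius of convergence is the smallest modulus among the singular points: 1.

Radius of convergence at 0: 1.
At -1: a logarithmic branch point.
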